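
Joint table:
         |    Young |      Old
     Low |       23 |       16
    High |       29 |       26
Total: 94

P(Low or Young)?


P(Low∨Young) = P(Low) + P(Young) - P(Low∧Young)
= (39 + 52 - 23)/94 = 68/94 = 34/47

P = 34/47 ≈ 72.34%


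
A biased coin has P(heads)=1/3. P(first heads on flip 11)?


Geometric: P(X=11) = (1-p)^(k-1)×p = (2/3)^10×1/3 = 1024/177147

P(X=11) = 1024/177147 ≈ 0.58%


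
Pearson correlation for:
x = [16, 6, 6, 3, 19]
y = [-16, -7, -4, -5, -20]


n=5, Σx=50, Σy=-52, Σxy=-717, Σx²=698, Σy²=746
r = (5×(-717) - 50×(-52))/√((5×698 - 50²)(5×746 - (-52)²))
= -985/√(990×1026) = -985/√1015740 ≈ -985/1007.8393 ≈ -0.9773

r ≈ -0.9773


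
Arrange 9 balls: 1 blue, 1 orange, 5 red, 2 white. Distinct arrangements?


9!/(1!×1!×5!×2!) = 1512

1512


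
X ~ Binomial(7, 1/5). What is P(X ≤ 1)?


P(X ≤ 1) = Σ P(X=i) for i=0..1
P(X=0) = 16384/78125
P(X=1) = 28672/78125
Sum = 45056/78125

P(X ≤ 1) = 45056/78125 ≈ 57.67%


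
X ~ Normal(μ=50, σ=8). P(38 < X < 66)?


z₁=(38-50)/8=-1.5, z₂=(66-50)/8=2.0
P = Φ(2.0) - Φ(-1.5) = 0.977250 - 0.066807 = 0.910443 ≈ 0.9104

P(38 < X < 66) ≈ 0.9104


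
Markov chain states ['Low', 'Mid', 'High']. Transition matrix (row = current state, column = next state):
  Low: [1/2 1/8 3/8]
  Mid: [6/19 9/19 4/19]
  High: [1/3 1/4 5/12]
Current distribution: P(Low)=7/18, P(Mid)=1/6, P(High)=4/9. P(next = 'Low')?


P(next=Low) = Σᵢ P(now=i)×P(i→Low)
= 7/18×1/2 + 1/6×6/19 + 4/9×1/3
= 7/36 + 1/19 + 4/27 = 811/2052

P = 811/2052 ≈ 0.3952


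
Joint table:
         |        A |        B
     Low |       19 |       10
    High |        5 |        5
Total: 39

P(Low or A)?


P(Low∨A) = P(Low) + P(A) - P(Low∧A)
= (29 + 24 - 19)/39 = 34/39

P = 34/39 ≈ 87.18%


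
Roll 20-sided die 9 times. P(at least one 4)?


P(no 4)^9 = (19/20)^9 = 322687697779/512000000000
P(≥1) = 1 - 322687697779/512000000000 = 189312302221/512000000000

P = 189312302221/512000000000 ≈ 36.98%


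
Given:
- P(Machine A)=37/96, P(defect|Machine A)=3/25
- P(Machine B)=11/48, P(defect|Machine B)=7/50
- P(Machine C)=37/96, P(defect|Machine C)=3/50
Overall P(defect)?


P(B) = Σ P(B|Aᵢ)×P(Aᵢ)
  3/25×37/96 = 37/800
  7/50×11/48 = 77/2400
  3/50×37/96 = 37/1600
Sum = 487/4800

P(defect) = 487/4800 ≈ 10.15%


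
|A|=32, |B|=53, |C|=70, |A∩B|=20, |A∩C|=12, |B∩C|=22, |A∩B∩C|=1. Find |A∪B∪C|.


|A∪B∪C| = 32+53+70-20-12-22+1 = 102

|A∪B∪C| = 102


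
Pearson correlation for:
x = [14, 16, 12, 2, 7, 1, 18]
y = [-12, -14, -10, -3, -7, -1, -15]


n=7, Σx=70, Σy=-62, Σxy=-838, Σx²=974, Σy²=724
r = (7×(-838) - 70×(-62))/√((7×974 - 70²)(7×724 - (-62)²))
= -1526/√(1918×1224) = -1526/√2347632 ≈ -1526/1532.1984 ≈ -0.9960

r ≈ -0.9960


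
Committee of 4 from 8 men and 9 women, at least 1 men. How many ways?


Count by #men:
  1M,3W: C(8,1)×C(9,3)=672
  2M,2W: C(8,2)×C(9,2)=1008
  3M,1W: C(8,3)×C(9,1)=504
  4M,0W: C(8,4)×C(9,0)=70
Total = 2254

2254


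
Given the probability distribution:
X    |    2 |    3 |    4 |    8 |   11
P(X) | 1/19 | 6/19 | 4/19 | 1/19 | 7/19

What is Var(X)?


E[X] = 121/19
E[X²] = 1033/19
Var(X) = E[X²] - (E[X])² = 1033/19 - 14641/361 = 4986/361

Var(X) = 4986/361 ≈ 13.8116


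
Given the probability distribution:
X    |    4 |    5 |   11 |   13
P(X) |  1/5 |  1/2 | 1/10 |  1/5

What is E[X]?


E[X] = Σ x·P(X=x)
= (4)×(1/5) + (5)×(1/2) + (11)×(1/10) + (13)×(1/5)
= 7

E[X] = 7


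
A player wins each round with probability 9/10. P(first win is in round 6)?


Geometric: P(X=6) = (1-p)^(k-1)×p = (1/10)^5×9/10 = 9/1000000

P(X=6) = 9/1000000 ≈ 0.00%


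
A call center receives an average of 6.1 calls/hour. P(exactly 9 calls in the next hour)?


Poisson(λ=6.1): P(X=9) = e^(-λ)×λ^k/k!
= e^(-6.1) × 6.1^9 / 9!
≈ 0.002242867719 × 11694146.0928 / 362880 ≈ 0.072279

P(X=9) ≈ 0.072279 ≈ 7.23%


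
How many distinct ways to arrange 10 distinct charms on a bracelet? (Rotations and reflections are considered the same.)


Free circular arrangements: rotations and reflections both identified.
(n-1)!/2 = 9!/2 = 362880/2 = 181440

181440


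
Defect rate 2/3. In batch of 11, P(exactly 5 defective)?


Binomial: P(X=5) = C(11,5)×p^5×(1-p)^6
= 462 × 32/243 × 1/729 = 4928/59049

P(X=5) = 4928/59049 ≈ 8.35%


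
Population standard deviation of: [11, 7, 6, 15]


Mean = 39/4
  (11-39/4)²=25/16
  (7-39/4)²=121/16
  (6-39/4)²=225/16
  (15-39/4)²=441/16
Σ(x-μ)² = 203/4
σ² = (203/4)/4 = 203/16

σ = √(203/16) ≈ 3.5620


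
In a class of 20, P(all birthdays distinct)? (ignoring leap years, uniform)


P(all different) = Π(365-i)/365 for i=0..19
= (365/365)×(364/365)×...×(346/365)
= 0.588562

P ≈ 0.5886 ≈ 58.86%


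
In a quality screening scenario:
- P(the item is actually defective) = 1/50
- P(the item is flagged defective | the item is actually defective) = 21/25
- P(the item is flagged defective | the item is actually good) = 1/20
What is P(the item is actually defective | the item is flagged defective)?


Using Bayes' theorem:
P(A|B) = P(B|A)·P(A) / P(B)

P(the item is flagged defective) = 21/25 × 1/50 + 1/20 × 49/50
= 21/1250 + 49/1000 = 329/5000

P(the item is actually defective|the item is flagged defective) = (21/1250) / (329/5000) = 12/47

P(the item is actually defective|the item is flagged defective) = 12/47 ≈ 25.53%


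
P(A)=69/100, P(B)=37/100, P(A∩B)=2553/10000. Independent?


P(A)×P(B) = 2553/10000
P(A∩B) = 2553/10000
Equal ✓ → Independent

Yes, independent


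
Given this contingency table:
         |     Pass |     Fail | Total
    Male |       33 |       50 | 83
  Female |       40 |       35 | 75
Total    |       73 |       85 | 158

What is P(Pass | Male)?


P(Pass | Male) = 33/(33+50) = 33/83

P(Pass|Male) = 33/83 ≈ 39.76%


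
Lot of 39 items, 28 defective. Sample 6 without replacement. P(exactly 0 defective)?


Hypergeometric: C(28,0)×C(11,6)/C(39,6)
= 1×462/3262623 = 22/155363

P(X=0) = 22/155363 ≈ 0.01%


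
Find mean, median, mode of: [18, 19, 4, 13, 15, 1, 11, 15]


Sorted: [1, 4, 11, 13, 15, 15, 18, 19]
Mean = 96/8 = 12
Median = 14
Freq: {18: 1, 19: 1, 4: 1, 13: 1, 15: 2, 1: 1, 11: 1}
Mode: [15]

Mean=12, Median=14, Mode=15


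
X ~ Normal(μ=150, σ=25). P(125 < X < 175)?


z₁=(125-150)/25=-1.0, z₂=(175-150)/25=1.0
P = Φ(1.0) - Φ(-1.0) = 0.841345 - 0.158655 = 0.682690 ≈ 0.6827

P(125 < X < 175) ≈ 0.6827


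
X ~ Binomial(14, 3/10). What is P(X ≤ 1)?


P(X ≤ 1) = Σ P(X=i) for i=0..1
P(X=0) = 678223072849/100000000000000
P(X=1) = 2034669218547/50000000000000
Sum = 4747561509943/100000000000000

P(X ≤ 1) = 4747561509943/100000000000000 ≈ 4.75%


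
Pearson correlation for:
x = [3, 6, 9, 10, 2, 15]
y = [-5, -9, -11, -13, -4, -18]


n=6, Σx=45, Σy=-60, Σxy=-576, Σx²=455, Σy²=736
r = (6×(-576) - 45×(-60))/√((6×455 - 45²)(6×736 - (-60)²))
= -756/√(705×816) = -756/√575280 ≈ -756/758.4721 ≈ -0.9967

r ≈ -0.9967


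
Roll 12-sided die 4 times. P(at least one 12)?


P(no 12)^4 = (11/12)^4 = 14641/20736
P(≥1) = 1 - 14641/20736 = 6095/20736

P = 6095/20736 ≈ 29.39%


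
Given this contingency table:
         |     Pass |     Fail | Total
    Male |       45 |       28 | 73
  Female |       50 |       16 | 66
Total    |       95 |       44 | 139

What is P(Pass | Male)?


P(Pass | Male) = 45/(45+28) = 45/73

P(Pass|Male) = 45/73 ≈ 61.64%


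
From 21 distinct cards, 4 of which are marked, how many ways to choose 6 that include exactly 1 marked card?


Choose 1 of the 4 marked cards and 5 of the other 17 cards:
C(4,1)×C(17,5) = 4×6188 = 24752

24752


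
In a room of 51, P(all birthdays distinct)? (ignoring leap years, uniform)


P(all different) = Π(365-i)/365 for i=0..50
= (365/365)×(364/365)×...×(315/365)
= 0.025568

P ≈ 0.0256 ≈ 2.56%


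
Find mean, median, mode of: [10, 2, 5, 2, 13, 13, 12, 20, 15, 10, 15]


Sorted: [2, 2, 5, 10, 10, 12, 13, 13, 15, 15, 20]
Mean = 117/11
Median = 12
Freq: {10: 2, 2: 2, 5: 1, 13: 2, 12: 1, 20: 1, 15: 2}
Mode: [2, 10, 13, 15]

Mean=117/11, Median=12, Mode=[2, 10, 13, 15]


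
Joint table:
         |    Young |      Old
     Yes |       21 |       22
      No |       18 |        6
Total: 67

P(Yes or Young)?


P(Yes∨Young) = P(Yes) + P(Young) - P(Yes∧Young)
= (43 + 39 - 21)/67 = 61/67

P = 61/67 ≈ 91.04%


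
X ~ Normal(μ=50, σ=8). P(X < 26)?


z = (26-50)/8 = -3.0
P(Z < -3.0) = 0.0013

P(X < 26) ≈ 0.0013


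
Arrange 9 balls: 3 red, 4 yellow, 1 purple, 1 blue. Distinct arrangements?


9!/(3!×4!×1!×1!) = 2520

2520


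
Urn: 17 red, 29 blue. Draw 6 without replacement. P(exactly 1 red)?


Hypergeometric: C(17,1)×C(29,5)/C(46,6)
= 17×118755/9366819 = 96135/446039

P(X=1) = 96135/446039 ≈ 21.55%


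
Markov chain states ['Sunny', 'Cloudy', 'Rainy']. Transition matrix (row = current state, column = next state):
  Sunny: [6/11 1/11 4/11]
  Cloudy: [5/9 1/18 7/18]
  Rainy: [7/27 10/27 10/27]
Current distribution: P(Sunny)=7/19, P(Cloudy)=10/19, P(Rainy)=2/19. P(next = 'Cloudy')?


P(next=Cloudy) = Σᵢ P(now=i)×P(i→Cloudy)
= 7/19×1/11 + 10/19×1/18 + 2/19×10/27
= 7/209 + 5/171 + 20/513 = 574/5643

P = 574/5643 ≈ 0.1017


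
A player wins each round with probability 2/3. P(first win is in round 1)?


Geometric: P(X=1) = (1-p)^(k-1)×p = (1/3)^0×2/3 = 2/3

P(X=1) = 2/3 ≈ 66.67%


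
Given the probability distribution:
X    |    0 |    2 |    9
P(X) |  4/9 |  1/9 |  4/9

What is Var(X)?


E[X] = 38/9
E[X²] = 328/9
Var(X) = E[X²] - (E[X])² = 328/9 - 1444/81 = 1508/81

Var(X) = 1508/81 ≈ 18.6173


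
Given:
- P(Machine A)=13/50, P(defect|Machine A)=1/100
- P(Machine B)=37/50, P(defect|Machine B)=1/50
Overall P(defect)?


P(B) = Σ P(B|Aᵢ)×P(Aᵢ)
  1/100×13/50 = 13/5000
  1/50×37/50 = 37/2500
Sum = 87/5000

P(defect) = 87/5000 ≈ 1.74%


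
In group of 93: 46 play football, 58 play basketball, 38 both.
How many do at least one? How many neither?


|A∪B| = 46+58-38 = 66
Neither = 93-66 = 27

At least one: 66; Neither: 27


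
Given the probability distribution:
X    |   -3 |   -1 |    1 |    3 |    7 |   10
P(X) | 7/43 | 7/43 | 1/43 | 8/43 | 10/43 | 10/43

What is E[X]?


E[X] = Σ x·P(X=x)
= (-3)×(7/43) + (-1)×(7/43) + (1)×(1/43) + (3)×(8/43) + (7)×(10/43) + (10)×(10/43)
= 167/43

E[X] = 167/43


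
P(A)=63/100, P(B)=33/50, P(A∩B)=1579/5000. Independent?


P(A)×P(B) = 2079/5000
P(A∩B) = 1579/5000
Not equal → NOT independent

No, not independent


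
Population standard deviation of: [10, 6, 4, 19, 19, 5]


Mean = 63/6 = 21/2
  (10-21/2)²=1/4
  (6-21/2)²=81/4
  (4-21/2)²=169/4
  (19-21/2)²=289/4
  (19-21/2)²=289/4
  (5-21/2)²=121/4
Σ(x-μ)² = 475/2
σ² = (475/2)/6 = 475/12

σ = √(475/12) ≈ 6.2915


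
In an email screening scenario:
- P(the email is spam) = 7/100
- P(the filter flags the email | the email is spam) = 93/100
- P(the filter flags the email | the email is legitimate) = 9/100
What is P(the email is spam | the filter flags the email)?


Using Bayes' theorem:
P(A|B) = P(B|A)·P(A) / P(B)

P(the filter flags the email) = 93/100 × 7/100 + 9/100 × 93/100
= 651/10000 + 837/10000 = 93/625

P(the email is spam|the filter flags the email) = (651/10000) / (93/625) = 7/16

P(the email is spam|the filter flags the email) = 7/16 ≈ 43.75%


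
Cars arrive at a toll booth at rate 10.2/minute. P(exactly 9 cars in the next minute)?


Poisson(λ=10.2): P(X=9) = e^(-λ)×λ^k/k!
= e^(-10.2) × 10.2^9 / 9!
≈ 3.717031868e-05 × 1195092568.62 / 362880 ≈ 0.122415

P(X=9) ≈ 0.122415 ≈ 12.24%


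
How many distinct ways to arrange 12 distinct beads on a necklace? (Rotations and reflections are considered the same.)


Free circular arrangements: rotations and reflections both identified.
(n-1)!/2 = 11!/2 = 39916800/2 = 19958400

19958400


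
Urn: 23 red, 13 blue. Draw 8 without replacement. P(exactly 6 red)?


Hypergeometric: C(23,6)×C(13,2)/C(36,8)
= 100947×78/30260340 = 39767/152830

P(X=6) = 39767/152830 ≈ 26.02%


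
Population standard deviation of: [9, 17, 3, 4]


Mean = 33/4
  (9-33/4)²=9/16
  (17-33/4)²=1225/16
  (3-33/4)²=441/16
  (4-33/4)²=289/16
Σ(x-μ)² = 491/4
σ² = (491/4)/4 = 491/16

σ = √(491/16) ≈ 5.5396


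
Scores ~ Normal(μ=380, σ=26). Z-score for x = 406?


z = (x - μ)/σ = (406 - 380)/26 = 1.0

z = 1.0


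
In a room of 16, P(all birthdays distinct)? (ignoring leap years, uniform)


P(all different) = Π(365-i)/365 for i=0..15
= (365/365)×(364/365)×...×(350/365)
= 0.716396

P ≈ 0.7164 ≈ 71.64%


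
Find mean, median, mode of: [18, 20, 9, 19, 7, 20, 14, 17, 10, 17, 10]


Sorted: [7, 9, 10, 10, 14, 17, 17, 18, 19, 20, 20]
Mean = 161/11
Median = 17
Freq: {18: 1, 20: 2, 9: 1, 19: 1, 7: 1, 14: 1, 17: 2, 10: 2}
Mode: [10, 17, 20]

Mean=161/11, Median=17, Mode=[10, 17, 20]


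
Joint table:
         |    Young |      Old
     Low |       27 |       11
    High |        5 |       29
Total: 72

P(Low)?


P(Low) = (27+11)/72 = 38/72 = 19/36

P(Low) = 19/36 ≈ 52.78%


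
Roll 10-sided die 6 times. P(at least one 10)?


P(no 10)^6 = (9/10)^6 = 531441/1000000
P(≥1) = 1 - 531441/1000000 = 468559/1000000

P = 468559/1000000 ≈ 46.86%


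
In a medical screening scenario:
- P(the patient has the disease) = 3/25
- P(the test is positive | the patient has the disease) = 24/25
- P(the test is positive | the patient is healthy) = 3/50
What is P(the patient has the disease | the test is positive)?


Using Bayes' theorem:
P(A|B) = P(B|A)·P(A) / P(B)

P(the test is positive) = 24/25 × 3/25 + 3/50 × 22/25
= 72/625 + 33/625 = 21/125

P(the patient has the disease|the test is positive) = (72/625) / (21/125) = 24/35

P(the patient has the disease|the test is positive) = 24/35 ≈ 68.57%


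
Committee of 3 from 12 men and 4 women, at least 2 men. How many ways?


Count by #men:
  2M,1W: C(12,2)×C(4,1)=264
  3M,0W: C(12,3)×C(4,0)=220
Total = 484

484


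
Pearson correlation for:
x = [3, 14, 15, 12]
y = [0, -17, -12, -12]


n=4, Σx=44, Σy=-41, Σxy=-562, Σx²=574, Σy²=577
r = (4×(-562) - 44×(-41))/√((4×574 - 44²)(4×577 - (-41)²))
= -444/√(360×627) = -444/√225720 ≈ -444/475.1000 ≈ -0.9345

r ≈ -0.9345


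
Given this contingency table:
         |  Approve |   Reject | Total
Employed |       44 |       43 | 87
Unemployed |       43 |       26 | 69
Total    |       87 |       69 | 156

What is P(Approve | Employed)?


P(Approve | Employed) = 44/(44+43) = 44/87

P(Approve|Employed) = 44/87 ≈ 50.57%


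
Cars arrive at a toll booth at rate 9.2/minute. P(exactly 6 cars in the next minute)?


Poisson(λ=9.2): P(X=6) = e^(-λ)×λ^k/k!
= e^(-9.2) × 9.2^6 / 6!
≈ 0.0001010394018 × 606355.001344 / 720 ≈ 0.085091

P(X=6) ≈ 0.085091 ≈ 8.51%


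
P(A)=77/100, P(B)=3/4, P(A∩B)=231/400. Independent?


P(A)×P(B) = 231/400
P(A∩B) = 231/400
Equal ✓ → Independent

Yes, independent


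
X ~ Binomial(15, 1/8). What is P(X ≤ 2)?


P(X ≤ 2) = Σ P(X=i) for i=0..2
P(X=0) = 4747561509943/35184372088832
P(X=1) = 10173346092735/35184372088832
P(X=2) = 10173346092735/35184372088832
Sum = 25094253695413/35184372088832

P(X ≤ 2) = 25094253695413/35184372088832 ≈ 71.32%


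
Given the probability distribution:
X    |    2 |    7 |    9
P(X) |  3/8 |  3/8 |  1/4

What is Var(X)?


E[X] = 45/8
E[X²] = 321/8
Var(X) = E[X²] - (E[X])² = 321/8 - 2025/64 = 543/64

Var(X) = 543/64 ≈ 8.4844


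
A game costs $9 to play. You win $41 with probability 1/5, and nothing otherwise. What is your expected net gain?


E[gain] = (41-9)×1/5 + (-9)×4/5
= 32/5 - 36/5 = -4/5

Expected net gain = $-4/5 ≈ $-0.80


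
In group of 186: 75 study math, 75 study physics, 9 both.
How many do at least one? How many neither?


|A∪B| = 75+75-9 = 141
Neither = 186-141 = 45

At least one: 141; Neither: 45


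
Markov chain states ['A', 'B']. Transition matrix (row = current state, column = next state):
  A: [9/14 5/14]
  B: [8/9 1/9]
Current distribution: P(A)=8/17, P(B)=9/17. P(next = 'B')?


P(next=B) = Σᵢ P(now=i)×P(i→B)
= 8/17×5/14 + 9/17×1/9
= 20/119 + 1/17 = 27/119

P = 27/119 ≈ 0.2269


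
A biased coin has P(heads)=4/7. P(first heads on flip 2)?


Geometric: P(X=2) = (1-p)^(k-1)×p = (3/7)^1×4/7 = 12/49

P(X=2) = 12/49 ≈ 24.49%


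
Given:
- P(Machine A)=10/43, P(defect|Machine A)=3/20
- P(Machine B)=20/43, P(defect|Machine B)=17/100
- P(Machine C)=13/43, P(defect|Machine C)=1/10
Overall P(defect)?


P(B) = Σ P(B|Aᵢ)×P(Aᵢ)
  3/20×10/43 = 3/86
  17/100×20/43 = 17/215
  1/10×13/43 = 13/430
Sum = 31/215

P(defect) = 31/215 ≈ 14.42%


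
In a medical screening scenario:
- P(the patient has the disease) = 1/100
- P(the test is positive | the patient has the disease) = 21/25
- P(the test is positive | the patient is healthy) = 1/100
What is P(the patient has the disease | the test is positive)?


Using Bayes' theorem:
P(A|B) = P(B|A)·P(A) / P(B)

P(the test is positive) = 21/25 × 1/100 + 1/100 × 99/100
= 21/2500 + 99/10000 = 183/10000

P(the patient has the disease|the test is positive) = (21/2500) / (183/10000) = 28/61

P(the patient has the disease|the test is positive) = 28/61 ≈ 45.90%


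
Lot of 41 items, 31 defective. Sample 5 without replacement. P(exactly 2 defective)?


Hypergeometric: C(31,2)×C(10,3)/C(41,5)
= 465×120/749398 = 27900/374699

P(X=2) = 27900/374699 ≈ 7.45%


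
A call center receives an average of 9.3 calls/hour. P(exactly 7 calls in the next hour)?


Poisson(λ=9.3): P(X=7) = e^(-λ)×λ^k/k!
= e^(-9.3) × 9.3^7 / 7!
≈ 9.142423148e-05 × 6017008.70608 / 5040 ≈ 0.109147

P(X=7) ≈ 0.109147 ≈ 10.91%


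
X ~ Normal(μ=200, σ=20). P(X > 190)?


z = (190-200)/20 = -0.5
P(X > 190) = 1 - P(Z ≤ -0.5) = 1 - 0.3085 = 0.6915

P(X > 190) ≈ 0.6915


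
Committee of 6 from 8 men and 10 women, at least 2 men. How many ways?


Count by #men:
  2M,4W: C(8,2)×C(10,4)=5880
  3M,3W: C(8,3)×C(10,3)=6720
  4M,2W: C(8,4)×C(10,2)=3150
  5M,1W: C(8,5)×C(10,1)=560
  6M,0W: C(8,6)×C(10,0)=28
Total = 16338

16338


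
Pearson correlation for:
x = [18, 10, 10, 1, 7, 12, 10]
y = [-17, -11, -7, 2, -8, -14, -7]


n=7, Σx=68, Σy=-62, Σxy=-778, Σx²=818, Σy²=772
r = (7×(-778) - 68×(-62))/√((7×818 - 68²)(7×772 - (-62)²))
= -1230/√(1102×1560) = -1230/√1719120 ≈ -1230/1311.1522 ≈ -0.9381

r ≈ -0.9381


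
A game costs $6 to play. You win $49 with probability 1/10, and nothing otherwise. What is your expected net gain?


E[gain] = (49-6)×1/10 + (-6)×9/10
= 43/10 - 27/5 = -11/10

Expected net gain = $-11/10 ≈ $-1.10


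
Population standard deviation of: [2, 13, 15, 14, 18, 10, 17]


Mean = 89/7
  (2-89/7)²=5625/49
  (13-89/7)²=4/49
  (15-89/7)²=256/49
  (14-89/7)²=81/49
  (18-89/7)²=1369/49
  (10-89/7)²=361/49
  (17-89/7)²=900/49
Σ(x-μ)² = 1228/7
σ² = (1228/7)/7 = 1228/49

σ = √(1228/49) ≈ 5.0061


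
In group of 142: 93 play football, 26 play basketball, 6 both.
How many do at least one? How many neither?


|A∪B| = 93+26-6 = 113
Neither = 142-113 = 29

At least one: 113; Neither: 29


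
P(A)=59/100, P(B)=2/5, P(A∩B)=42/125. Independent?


P(A)×P(B) = 59/250
P(A∩B) = 42/125
Not equal → NOT independent

No, not independent


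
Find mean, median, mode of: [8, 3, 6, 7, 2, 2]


Sorted: [2, 2, 3, 6, 7, 8]
Mean = 28/6 = 14/3
Median = 9/2
Freq: {8: 1, 3: 1, 6: 1, 7: 1, 2: 2}
Mode: [2]

Mean=14/3, Median=9/2, Mode=2


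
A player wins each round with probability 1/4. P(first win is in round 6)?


Geometric: P(X=6) = (1-p)^(k-1)×p = (3/4)^5×1/4 = 243/4096

P(X=6) = 243/4096 ≈ 5.93%


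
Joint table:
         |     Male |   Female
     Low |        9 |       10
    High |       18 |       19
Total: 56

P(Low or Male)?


P(Low∨Male) = P(Low) + P(Male) - P(Low∧Male)
= (19 + 27 - 9)/56 = 37/56

P = 37/56 ≈ 66.07%


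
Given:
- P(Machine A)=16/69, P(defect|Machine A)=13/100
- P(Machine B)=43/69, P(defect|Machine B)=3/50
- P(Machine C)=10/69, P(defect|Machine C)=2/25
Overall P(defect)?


P(B) = Σ P(B|Aᵢ)×P(Aᵢ)
  13/100×16/69 = 52/1725
  3/50×43/69 = 43/1150
  2/25×10/69 = 4/345
Sum = 91/1150

P(defect) = 91/1150 ≈ 7.91%


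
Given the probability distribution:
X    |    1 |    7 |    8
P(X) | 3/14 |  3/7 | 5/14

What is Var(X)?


E[X] = 85/14
E[X²] = 617/14
Var(X) = E[X²] - (E[X])² = 617/14 - 7225/196 = 1413/196

Var(X) = 1413/196 ≈ 7.2092


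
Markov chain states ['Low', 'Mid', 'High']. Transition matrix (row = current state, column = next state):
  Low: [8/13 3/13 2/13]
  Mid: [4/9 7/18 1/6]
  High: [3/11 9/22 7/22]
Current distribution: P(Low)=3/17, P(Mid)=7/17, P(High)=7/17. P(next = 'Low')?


P(next=Low) = Σᵢ P(now=i)×P(i→Low)
= 3/17×8/13 + 7/17×4/9 + 7/17×3/11
= 24/221 + 28/153 + 21/187 = 8837/21879

P = 8837/21879 ≈ 0.4039


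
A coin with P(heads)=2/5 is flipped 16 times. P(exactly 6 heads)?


Binomial: P(X=6) = C(16,6)×p^6×(1-p)^10
= 8008 × 64/15625 × 59049/9765625 = 30263321088/152587890625

P(X=6) = 30263321088/152587890625 ≈ 19.83%


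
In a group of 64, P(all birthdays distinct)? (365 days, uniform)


P(all different) = Π(365-i)/365 for i=0..63
= (365/365)×(364/365)×...×(302/365)
= 0.002810

P ≈ 0.0028 ≈ 0.28%


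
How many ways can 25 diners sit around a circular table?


Circular arrangements of 25 distinct objects: fix one position to break rotational symmetry.
(n-1)! = 24! = 620448401733239439360000

620448401733239439360000


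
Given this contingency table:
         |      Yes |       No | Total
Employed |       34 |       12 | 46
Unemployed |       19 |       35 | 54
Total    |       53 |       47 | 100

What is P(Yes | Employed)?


P(Yes | Employed) = 34/(34+12) = 34/46 = 17/23

P(Yes|Employed) = 17/23 ≈ 73.91%


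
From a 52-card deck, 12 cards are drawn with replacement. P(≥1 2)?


P(not a 2) = 48/52 = 12/13
P(none in 12 draws) = (12/13)^12 = 8916100448256/23298085122481
P(≥1 2) = 1 - 8916100448256/23298085122481 = 14381984674225/23298085122481

P = 14381984674225/23298085122481 ≈ 61.73%


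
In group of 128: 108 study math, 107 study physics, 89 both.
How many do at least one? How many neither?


|A∪B| = 108+107-89 = 126
Neither = 128-126 = 2

At least one: 126; Neither: 2


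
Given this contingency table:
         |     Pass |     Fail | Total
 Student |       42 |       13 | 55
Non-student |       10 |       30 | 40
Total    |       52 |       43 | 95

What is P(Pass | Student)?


P(Pass | Student) = 42/(42+13) = 42/55

P(Pass|Student) = 42/55 ≈ 76.36%


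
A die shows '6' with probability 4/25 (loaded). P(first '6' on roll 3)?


Geometric: P(X=3) = (1-p)^(k-1)×p = (21/25)^2×4/25 = 1764/15625

P(X=3) = 1764/15625 ≈ 11.29%


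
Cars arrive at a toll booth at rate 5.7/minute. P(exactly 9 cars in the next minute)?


Poisson(λ=5.7): P(X=9) = e^(-λ)×λ^k/k!
= e^(-5.7) × 5.7^9 / 9!
≈ 0.003345965457 × 6351461.95538 / 362880 ≈ 0.058564

P(X=9) ≈ 0.058564 ≈ 5.86%


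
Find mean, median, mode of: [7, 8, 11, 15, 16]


Sorted: [7, 8, 11, 15, 16]
Mean = 57/5
Median = 11
Freq: {7: 1, 8: 1, 11: 1, 15: 1, 16: 1}
Mode: No mode

Mean=57/5, Median=11, Mode=No mode


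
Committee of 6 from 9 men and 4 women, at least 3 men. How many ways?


Count by #men:
  3M,3W: C(9,3)×C(4,3)=336
  4M,2W: C(9,4)×C(4,2)=756
  5M,1W: C(9,5)×C(4,1)=504
  6M,0W: C(9,6)×C(4,0)=84
Total = 1680

1680


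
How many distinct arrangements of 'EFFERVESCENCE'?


Letters: 13, freq: {'E': 5, 'F': 2, 'R': 1, 'V': 1, 'S': 1, 'C': 2, 'N': 1}
13!/(5!×2!×1!×1!×1!×2!×1!) = 6227020800/480 = 12972960

12972960


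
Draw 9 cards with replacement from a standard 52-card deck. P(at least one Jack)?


P(not a Jack) = 48/52 = 12/13
P(none in 9 draws) = (12/13)^9 = 5159780352/10604499373
P(≥1 Jack) = 1 - 5159780352/10604499373 = 5444719021/10604499373

P = 5444719021/10604499373 ≈ 51.34%


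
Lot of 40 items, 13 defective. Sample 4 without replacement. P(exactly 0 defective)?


Hypergeometric: C(13,0)×C(27,4)/C(40,4)
= 1×17550/91390 = 135/703

P(X=0) = 135/703 ≈ 19.20%


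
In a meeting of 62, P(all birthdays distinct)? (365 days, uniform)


P(all different) = Π(365-i)/365 for i=0..61
= (365/365)×(364/365)×...×(304/365)
= 0.004090

P ≈ 0.0041 ≈ 0.41%


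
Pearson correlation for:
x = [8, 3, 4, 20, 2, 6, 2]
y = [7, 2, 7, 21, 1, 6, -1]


n=7, Σx=45, Σy=43, Σxy=546, Σx²=533, Σy²=581
r = (7×546 - 45×43)/√((7×533 - 45²)(7×581 - 43²))
= 1887/√(1706×2218) = 1887/√3783908 ≈ 1887/1945.2270 ≈ 0.9701

r ≈ 0.9701


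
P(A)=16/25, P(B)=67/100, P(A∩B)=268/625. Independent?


P(A)×P(B) = 268/625
P(A∩B) = 268/625
Equal ✓ → Independent

Yes, independent


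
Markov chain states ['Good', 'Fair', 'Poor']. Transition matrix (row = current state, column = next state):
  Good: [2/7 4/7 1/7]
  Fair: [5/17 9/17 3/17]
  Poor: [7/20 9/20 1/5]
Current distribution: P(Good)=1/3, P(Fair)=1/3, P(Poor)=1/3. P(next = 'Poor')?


P(next=Poor) = Σᵢ P(now=i)×P(i→Poor)
= 1/3×1/7 + 1/3×3/17 + 1/3×1/5
= 1/21 + 1/17 + 1/15 = 103/595

P = 103/595 ≈ 0.1731


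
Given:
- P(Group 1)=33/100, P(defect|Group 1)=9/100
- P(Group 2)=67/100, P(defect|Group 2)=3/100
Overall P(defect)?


P(B) = Σ P(B|Aᵢ)×P(Aᵢ)
  9/100×33/100 = 297/10000
  3/100×67/100 = 201/10000
Sum = 249/5000

P(defect) = 249/5000 ≈ 4.98%


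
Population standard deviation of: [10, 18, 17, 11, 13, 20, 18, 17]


Mean = 124/8 = 31/2
  (10-31/2)²=121/4
  (18-31/2)²=25/4
  (17-31/2)²=9/4
  (11-31/2)²=81/4
  (13-31/2)²=25/4
  (20-31/2)²=81/4
  (18-31/2)²=25/4
  (17-31/2)²=9/4
Σ(x-μ)² = 94
σ² = 94/8 = 47/4

σ = √(47/4) ≈ 3.4278


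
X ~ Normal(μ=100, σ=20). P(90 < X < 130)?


z₁=(90-100)/20=-0.5, z₂=(130-100)/20=1.5
P = Φ(1.5) - Φ(-0.5) = 0.933193 - 0.308538 = 0.624655 ≈ 0.6247

P(90 < X < 130) ≈ 0.6247


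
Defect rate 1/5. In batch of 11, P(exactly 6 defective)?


Binomial: P(X=6) = C(11,6)×p^6×(1-p)^5
= 462 × 1/15625 × 1024/3125 = 473088/48828125

P(X=6) = 473088/48828125 ≈ 0.97%


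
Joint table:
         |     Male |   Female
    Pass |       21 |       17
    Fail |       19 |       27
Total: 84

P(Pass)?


P(Pass) = (21+17)/84 = 38/84 = 19/42

P(Pass) = 19/42 ≈ 45.24%


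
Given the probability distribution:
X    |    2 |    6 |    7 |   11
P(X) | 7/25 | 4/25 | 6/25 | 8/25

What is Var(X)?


E[X] = 168/25
E[X²] = 1434/25
Var(X) = E[X²] - (E[X])² = 1434/25 - 28224/625 = 7626/625

Var(X) = 7626/625 ≈ 12.2016


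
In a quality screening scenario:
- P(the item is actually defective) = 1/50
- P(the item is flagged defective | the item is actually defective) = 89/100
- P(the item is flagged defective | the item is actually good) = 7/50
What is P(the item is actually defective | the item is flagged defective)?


Using Bayes' theorem:
P(A|B) = P(B|A)·P(A) / P(B)

P(the item is flagged defective) = 89/100 × 1/50 + 7/50 × 49/50
= 89/5000 + 343/2500 = 31/200

P(the item is actually defective|the item is flagged defective) = (89/5000) / (31/200) = 89/775

P(the item is actually defective|the item is flagged defective) = 89/775 ≈ 11.48%


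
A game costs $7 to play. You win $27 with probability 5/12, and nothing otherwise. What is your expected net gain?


E[gain] = (27-7)×5/12 + (-7)×7/12
= 25/3 - 49/12 = 17/4

Expected net gain = $17/4 ≈ $4.25


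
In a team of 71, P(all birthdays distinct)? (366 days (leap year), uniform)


P(all different) = Π(366-i)/366 for i=0..70
= (366/366)×(365/366)×...×(296/366)
= 0.000694

P ≈ 0.0007 ≈ 0.07%


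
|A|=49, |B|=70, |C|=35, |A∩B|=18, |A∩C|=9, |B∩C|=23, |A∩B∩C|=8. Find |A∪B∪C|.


|A∪B∪C| = 49+70+35-18-9-23+8 = 112

|A∪B∪C| = 112


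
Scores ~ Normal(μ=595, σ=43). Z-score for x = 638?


z = (x - μ)/σ = (638 - 595)/43 = 1.0

z = 1.0


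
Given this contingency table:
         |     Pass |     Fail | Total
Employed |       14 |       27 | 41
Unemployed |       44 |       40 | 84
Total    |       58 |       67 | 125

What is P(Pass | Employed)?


P(Pass | Employed) = 14/(14+27) = 14/41

P(Pass|Employed) = 14/41 ≈ 34.15%


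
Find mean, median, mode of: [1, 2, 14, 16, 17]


Sorted: [1, 2, 14, 16, 17]
Mean = 50/5 = 10
Median = 14
Freq: {1: 1, 2: 1, 14: 1, 16: 1, 17: 1}
Mode: No mode

Mean=10, Median=14, Mode=No mode


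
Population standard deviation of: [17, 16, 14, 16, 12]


Mean = 75/5 = 15
  (17-15)²=4
  (16-15)²=1
  (14-15)²=1
  (16-15)²=1
  (12-15)²=9
Σ(x-μ)² = 16
σ² = 16/5

σ = √(16/5) ≈ 1.7889


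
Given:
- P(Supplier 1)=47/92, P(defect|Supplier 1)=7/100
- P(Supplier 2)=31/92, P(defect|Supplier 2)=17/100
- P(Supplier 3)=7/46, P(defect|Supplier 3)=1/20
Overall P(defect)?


P(B) = Σ P(B|Aᵢ)×P(Aᵢ)
  7/100×47/92 = 329/9200
  17/100×31/92 = 527/9200
  1/20×7/46 = 7/920
Sum = 463/4600

P(defect) = 463/4600 ≈ 10.07%


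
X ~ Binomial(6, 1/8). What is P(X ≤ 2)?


P(X ≤ 2) = Σ P(X=i) for i=0..2
P(X=0) = 117649/262144
P(X=1) = 50421/131072
P(X=2) = 36015/262144
Sum = 127253/131072

P(X ≤ 2) = 127253/131072 ≈ 97.09%


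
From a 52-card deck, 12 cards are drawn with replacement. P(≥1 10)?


P(not a 10) = 48/52 = 12/13
P(none in 12 draws) = (12/13)^12 = 8916100448256/23298085122481
P(≥1 10) = 1 - 8916100448256/23298085122481 = 14381984674225/23298085122481

P = 14381984674225/23298085122481 ≈ 61.73%


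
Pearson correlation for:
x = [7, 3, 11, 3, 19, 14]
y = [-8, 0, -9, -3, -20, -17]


n=6, Σx=57, Σy=-57, Σxy=-782, Σx²=745, Σy²=843
r = (6×(-782) - 57×(-57))/√((6×745 - 57²)(6×843 - (-57)²))
= -1443/√(1221×1809) = -1443/√2208789 ≈ -1443/1486.1995 ≈ -0.9709

r ≈ -0.9709


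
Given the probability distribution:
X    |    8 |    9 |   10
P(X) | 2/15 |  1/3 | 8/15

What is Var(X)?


E[X] = 47/5
E[X²] = 1333/15
Var(X) = E[X²] - (E[X])² = 1333/15 - 2209/25 = 38/75

Var(X) = 38/75 ≈ 0.5067


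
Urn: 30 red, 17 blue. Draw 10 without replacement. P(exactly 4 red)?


Hypergeometric: C(30,4)×C(17,6)/C(47,10)
= 27405×12376/5178066751 = 26089560/398312827

P(X=4) = 26089560/398312827 ≈ 6.55%


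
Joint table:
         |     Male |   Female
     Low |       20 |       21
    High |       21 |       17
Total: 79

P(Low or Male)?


P(Low∨Male) = P(Low) + P(Male) - P(Low∧Male)
= (41 + 41 - 20)/79 = 62/79

P = 62/79 ≈ 78.48%


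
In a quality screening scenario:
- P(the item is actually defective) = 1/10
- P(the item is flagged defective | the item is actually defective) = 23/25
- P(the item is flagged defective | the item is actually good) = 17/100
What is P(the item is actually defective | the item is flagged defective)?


Using Bayes' theorem:
P(A|B) = P(B|A)·P(A) / P(B)

P(the item is flagged defective) = 23/25 × 1/10 + 17/100 × 9/10
= 23/250 + 153/1000 = 49/200

P(the item is actually defective|the item is flagged defective) = (23/250) / (49/200) = 92/245

P(the item is actually defective|the item is flagged defective) = 92/245 ≈ 37.55%


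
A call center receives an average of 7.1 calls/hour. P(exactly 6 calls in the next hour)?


Poisson(λ=7.1): P(X=6) = e^(-λ)×λ^k/k!
= e^(-7.1) × 7.1^6 / 6!
≈ 0.0008251049233 × 128100.283921 / 720 ≈ 0.146800

P(X=6) ≈ 0.146800 ≈ 14.68%


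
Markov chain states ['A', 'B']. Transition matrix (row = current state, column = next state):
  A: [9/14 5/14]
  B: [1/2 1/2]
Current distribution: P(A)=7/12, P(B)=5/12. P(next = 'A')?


P(next=A) = Σᵢ P(now=i)×P(i→A)
= 7/12×9/14 + 5/12×1/2
= 3/8 + 5/24 = 7/12

P = 7/12 ≈ 0.5833


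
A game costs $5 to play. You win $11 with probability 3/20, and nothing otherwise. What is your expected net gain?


E[gain] = (11-5)×3/20 + (-5)×17/20
= 9/10 - 17/4 = -67/20

Expected net gain = $-67/20 ≈ $-3.35


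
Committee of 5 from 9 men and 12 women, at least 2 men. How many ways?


Count by #men:
  2M,3W: C(9,2)×C(12,3)=7920
  3M,2W: C(9,3)×C(12,2)=5544
  4M,1W: C(9,4)×C(12,1)=1512
  5M,0W: C(9,5)×C(12,0)=126
Total = 15102

15102


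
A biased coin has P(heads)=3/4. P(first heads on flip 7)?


Geometric: P(X=7) = (1-p)^(k-1)×p = (1/4)^6×3/4 = 3/16384

P(X=7) = 3/16384 ≈ 0.02%


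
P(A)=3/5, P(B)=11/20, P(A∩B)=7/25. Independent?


P(A)×P(B) = 33/100
P(A∩B) = 7/25
Not equal → NOT independent

No, not independent


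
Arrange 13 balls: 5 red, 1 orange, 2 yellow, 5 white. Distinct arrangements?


13!/(5!×1!×2!×5!) = 216216

216216


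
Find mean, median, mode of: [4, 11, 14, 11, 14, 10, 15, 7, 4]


Sorted: [4, 4, 7, 10, 11, 11, 14, 14, 15]
Mean = 90/9 = 10
Median = 11
Freq: {4: 2, 11: 2, 14: 2, 10: 1, 15: 1, 7: 1}
Mode: [4, 11, 14]

Mean=10, Median=11, Mode=[4, 11, 14]


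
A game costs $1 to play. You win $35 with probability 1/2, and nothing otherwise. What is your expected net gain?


E[gain] = (35-1)×1/2 + (-1)×1/2
= 17 - 1/2 = 33/2

Expected net gain = $33/2 ≈ $16.50


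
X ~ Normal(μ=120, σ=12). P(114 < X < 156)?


z₁=(114-120)/12=-0.5, z₂=(156-120)/12=3.0
P = Φ(3.0) - Φ(-0.5) = 0.998650 - 0.308538 = 0.690112 ≈ 0.6901

P(114 < X < 156) ≈ 0.6901


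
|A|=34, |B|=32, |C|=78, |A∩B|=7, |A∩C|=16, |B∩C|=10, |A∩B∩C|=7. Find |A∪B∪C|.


|A∪B∪C| = 34+32+78-7-16-10+7 = 118

|A∪B∪C| = 118


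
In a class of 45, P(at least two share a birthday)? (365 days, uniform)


P(all different) = Π(365-i)/365 for i=0..44
= 0.059024
P(match) = 1 - 0.059024 = 0.940976

P ≈ 0.9410 ≈ 94.10%


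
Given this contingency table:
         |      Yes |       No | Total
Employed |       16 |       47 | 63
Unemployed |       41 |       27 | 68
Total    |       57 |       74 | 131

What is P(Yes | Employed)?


P(Yes | Employed) = 16/(16+47) = 16/63

P(Yes|Employed) = 16/63 ≈ 25.40%


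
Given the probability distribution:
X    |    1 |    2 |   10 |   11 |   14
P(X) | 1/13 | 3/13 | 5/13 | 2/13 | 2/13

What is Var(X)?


E[X] = 107/13
E[X²] = 1147/13
Var(X) = E[X²] - (E[X])² = 1147/13 - 11449/169 = 3462/169

Var(X) = 3462/169 ≈ 20.4852


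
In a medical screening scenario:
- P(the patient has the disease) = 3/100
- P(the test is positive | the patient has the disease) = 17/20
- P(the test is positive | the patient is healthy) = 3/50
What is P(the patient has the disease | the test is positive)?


Using Bayes' theorem:
P(A|B) = P(B|A)·P(A) / P(B)

P(the test is positive) = 17/20 × 3/100 + 3/50 × 97/100
= 51/2000 + 291/5000 = 837/10000

P(the patient has the disease|the test is positive) = (51/2000) / (837/10000) = 85/279

P(the patient has the disease|the test is positive) = 85/279 ≈ 30.47%


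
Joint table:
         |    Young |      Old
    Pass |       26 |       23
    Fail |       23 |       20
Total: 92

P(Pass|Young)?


P(Pass|Young) = 26/(26+23) = 26/49

P = 26/49 ≈ 53.06%


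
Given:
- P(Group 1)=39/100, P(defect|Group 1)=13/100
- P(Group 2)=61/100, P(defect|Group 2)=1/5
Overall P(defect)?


P(B) = Σ P(B|Aᵢ)×P(Aᵢ)
  13/100×39/100 = 507/10000
  1/5×61/100 = 61/500
Sum = 1727/10000

P(defect) = 1727/10000 ≈ 17.27%


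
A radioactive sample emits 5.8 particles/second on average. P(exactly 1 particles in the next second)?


Poisson(λ=5.8): P(X=1) = e^(-λ)×λ^k/k!
= e^(-5.8) × 5.8^1 / 1!
≈ 0.003027554745 × 5.8 / 1 ≈ 0.017560

P(X=1) ≈ 0.017560 ≈ 1.76%


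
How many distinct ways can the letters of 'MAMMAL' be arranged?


Letters: 6, freq: {'M': 3, 'A': 2, 'L': 1}
6!/(3!×2!×1!) = 720/12 = 60

60


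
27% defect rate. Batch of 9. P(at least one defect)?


P(all good) = (73/100)^9 = 58871586708267913/1000000000000000000
P(≥1 defect) = 941128413291732087/1000000000000000000

P = 941128413291732087/1000000000000000000 ≈ 94.11%


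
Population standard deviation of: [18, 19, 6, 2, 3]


Mean = 48/5
  (18-48/5)²=1764/25
  (19-48/5)²=2209/25
  (6-48/5)²=324/25
  (2-48/5)²=1444/25
  (3-48/5)²=1089/25
Σ(x-μ)² = 1366/5
σ² = (1366/5)/5 = 1366/25

σ = √(1366/25) ≈ 7.3919


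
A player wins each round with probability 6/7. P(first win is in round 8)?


Geometric: P(X=8) = (1-p)^(k-1)×p = (1/7)^7×6/7 = 6/5764801

P(X=8) = 6/5764801 ≈ 0.00%


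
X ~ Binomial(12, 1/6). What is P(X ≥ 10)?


P(X ≥ 10) = Σ P(X=i) for i=10..12
P(X=10) = 275/362797056
P(X=11) = 5/181398528
P(X=12) = 1/2176782336
Sum = 1711/2176782336

P(X ≥ 10) = 1711/2176782336 ≈ 0.00%


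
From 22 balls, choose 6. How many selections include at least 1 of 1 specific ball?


Complement: C(22,6) - C(21,6) = 74613 - 54264 = 20349

20349


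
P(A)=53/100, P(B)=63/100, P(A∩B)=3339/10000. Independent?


P(A)×P(B) = 3339/10000
P(A∩B) = 3339/10000
Equal ✓ → Independent

Yes, independent


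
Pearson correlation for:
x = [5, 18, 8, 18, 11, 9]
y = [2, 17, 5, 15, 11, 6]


n=6, Σx=69, Σy=56, Σxy=801, Σx²=939, Σy²=700
r = (6×801 - 69×56)/√((6×939 - 69²)(6×700 - 56²))
= 942/√(873×1064) = 942/√928872 ≈ 942/963.7801 ≈ 0.9774

r ≈ 0.9774


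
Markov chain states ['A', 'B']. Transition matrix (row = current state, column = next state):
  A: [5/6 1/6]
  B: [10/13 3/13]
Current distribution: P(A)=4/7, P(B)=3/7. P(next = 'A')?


P(next=A) = Σᵢ P(now=i)×P(i→A)
= 4/7×5/6 + 3/7×10/13
= 10/21 + 30/91 = 220/273

P = 220/273 ≈ 0.8059


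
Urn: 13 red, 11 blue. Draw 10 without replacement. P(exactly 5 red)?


Hypergeometric: C(13,5)×C(11,5)/C(24,10)
= 1287×462/1961256 = 9009/29716

P(X=5) = 9009/29716 ≈ 30.32%


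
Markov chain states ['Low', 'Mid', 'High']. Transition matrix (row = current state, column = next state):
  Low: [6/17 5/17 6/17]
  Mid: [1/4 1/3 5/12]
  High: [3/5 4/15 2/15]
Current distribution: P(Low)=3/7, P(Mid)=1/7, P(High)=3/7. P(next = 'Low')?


P(next=Low) = Σᵢ P(now=i)×P(i→Low)
= 3/7×6/17 + 1/7×1/4 + 3/7×3/5
= 18/119 + 1/28 + 9/35 = 151/340

P = 151/340 ≈ 0.4441


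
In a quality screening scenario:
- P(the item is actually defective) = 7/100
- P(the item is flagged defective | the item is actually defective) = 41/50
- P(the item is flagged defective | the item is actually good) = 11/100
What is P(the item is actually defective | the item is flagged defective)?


Using Bayes' theorem:
P(A|B) = P(B|A)·P(A) / P(B)

P(the item is flagged defective) = 41/50 × 7/100 + 11/100 × 93/100
= 287/5000 + 1023/10000 = 1597/10000

P(the item is actually defective|the item is flagged defective) = (287/5000) / (1597/10000) = 574/1597

P(the item is actually defective|the item is flagged defective) = 574/1597 ≈ 35.94%


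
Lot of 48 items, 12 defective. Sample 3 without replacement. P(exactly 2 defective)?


Hypergeometric: C(12,2)×C(36,1)/C(48,3)
= 66×36/17296 = 297/2162

P(X=2) = 297/2162 ≈ 13.74%


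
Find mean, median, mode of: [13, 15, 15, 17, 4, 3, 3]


Sorted: [3, 3, 4, 13, 15, 15, 17]
Mean = 70/7 = 10
Median = 13
Freq: {13: 1, 15: 2, 17: 1, 4: 1, 3: 2}
Mode: [3, 15]

Mean=10, Median=13, Mode=[3, 15]


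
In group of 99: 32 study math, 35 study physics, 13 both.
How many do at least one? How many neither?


|A∪B| = 32+35-13 = 54
Neither = 99-54 = 45

At least one: 54; Neither: 45


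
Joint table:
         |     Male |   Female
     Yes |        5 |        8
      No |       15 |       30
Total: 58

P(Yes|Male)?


P(Yes|Male) = 5/(5+15) = 5/20 = 1/4

P = 1/4 ≈ 25.00%
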